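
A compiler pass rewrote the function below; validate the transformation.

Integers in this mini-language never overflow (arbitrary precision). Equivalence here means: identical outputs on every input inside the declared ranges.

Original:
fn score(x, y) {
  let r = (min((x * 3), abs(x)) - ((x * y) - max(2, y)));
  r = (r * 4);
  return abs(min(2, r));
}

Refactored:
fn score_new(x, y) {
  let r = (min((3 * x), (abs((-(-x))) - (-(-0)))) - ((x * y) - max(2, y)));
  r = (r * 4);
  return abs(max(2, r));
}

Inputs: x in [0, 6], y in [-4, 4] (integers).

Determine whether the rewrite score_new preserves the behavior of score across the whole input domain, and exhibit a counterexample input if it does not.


Take x=0, y=-4.
score: r becomes 2; next r becomes 8; next final value 2
score_new: r becomes 2; next r becomes 8; next final value 8
2 against 8: the behavior changed.
verdict: not equivalent; witness: x=0, y=-4


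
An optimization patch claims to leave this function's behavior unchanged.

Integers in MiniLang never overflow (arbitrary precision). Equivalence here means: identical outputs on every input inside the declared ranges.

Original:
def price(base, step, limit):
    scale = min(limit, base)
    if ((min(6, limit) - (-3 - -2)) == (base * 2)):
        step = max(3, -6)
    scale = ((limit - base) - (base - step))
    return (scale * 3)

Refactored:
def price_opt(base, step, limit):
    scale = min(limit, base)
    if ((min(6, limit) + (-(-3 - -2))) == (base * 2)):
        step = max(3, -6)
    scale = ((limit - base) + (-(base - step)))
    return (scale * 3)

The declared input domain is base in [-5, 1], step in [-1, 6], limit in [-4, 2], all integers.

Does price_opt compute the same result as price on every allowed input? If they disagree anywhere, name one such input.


Reading the diff, among the changes: arithmetic usage differs.
Spot check at base=0, step=5, limit=0 — price: scale := 0 | ((min(6, limit) - (-3 - -2)) == (base * 2)): false | scale := 5 | result 15. price_opt: scale := 0 | ((min(6, limit) + (-(-3 - -2))) == (base * 2)): false | scale := 5 | result 15. Both give 15.
Sweeping the whole domain (392 inputs) finds no disagreement.
verdict: equivalent


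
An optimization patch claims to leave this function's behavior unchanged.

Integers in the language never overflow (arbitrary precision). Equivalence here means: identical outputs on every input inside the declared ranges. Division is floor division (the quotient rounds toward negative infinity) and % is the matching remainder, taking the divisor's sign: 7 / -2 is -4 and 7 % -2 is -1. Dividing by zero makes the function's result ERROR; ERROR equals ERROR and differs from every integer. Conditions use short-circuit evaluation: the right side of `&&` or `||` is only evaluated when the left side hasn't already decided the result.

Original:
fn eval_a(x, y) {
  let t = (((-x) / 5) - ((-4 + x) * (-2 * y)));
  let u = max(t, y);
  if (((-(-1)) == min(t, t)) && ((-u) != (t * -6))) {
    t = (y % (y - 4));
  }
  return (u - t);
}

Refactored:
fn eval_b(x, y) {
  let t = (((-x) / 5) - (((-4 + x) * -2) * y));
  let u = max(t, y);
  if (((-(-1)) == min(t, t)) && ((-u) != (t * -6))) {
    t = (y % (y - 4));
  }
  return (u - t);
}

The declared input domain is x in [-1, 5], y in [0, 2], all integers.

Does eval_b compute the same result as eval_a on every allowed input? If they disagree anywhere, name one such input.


The two versions differ — the changes include same computation, different form.
Spot check at x=4, y=1 — eval_a: t=-1, then u=1, then (((-(-1)) == min(t, t)) && ((-u) != (t * -6))) is false, then returns 2. eval_b: t=-1, then u=1, then (((-(-1)) == min(t, t)) && ((-u) != (t * -6))) is false, then returns 2. Both give 2.
Every one of the 21 inputs gives matching results.
verdict: equivalent


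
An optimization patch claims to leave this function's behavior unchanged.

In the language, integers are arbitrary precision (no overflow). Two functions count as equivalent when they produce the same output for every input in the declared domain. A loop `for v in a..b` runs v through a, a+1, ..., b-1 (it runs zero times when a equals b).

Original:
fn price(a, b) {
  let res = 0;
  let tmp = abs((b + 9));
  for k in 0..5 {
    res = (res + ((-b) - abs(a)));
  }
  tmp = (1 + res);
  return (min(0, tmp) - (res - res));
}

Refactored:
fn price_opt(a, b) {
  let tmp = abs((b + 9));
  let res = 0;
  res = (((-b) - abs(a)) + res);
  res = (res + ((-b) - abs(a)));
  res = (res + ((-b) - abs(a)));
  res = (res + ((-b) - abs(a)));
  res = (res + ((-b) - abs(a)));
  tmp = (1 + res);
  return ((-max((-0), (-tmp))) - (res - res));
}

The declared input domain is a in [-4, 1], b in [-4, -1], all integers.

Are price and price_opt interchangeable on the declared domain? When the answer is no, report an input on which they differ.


Changes here: min/max/abs usage differs; also loop structure differs; also statement counts differ; also arithmetic usage differs; also local variable names differ; the full 24-point sweep finds no disagreement.
verdict: equivalent


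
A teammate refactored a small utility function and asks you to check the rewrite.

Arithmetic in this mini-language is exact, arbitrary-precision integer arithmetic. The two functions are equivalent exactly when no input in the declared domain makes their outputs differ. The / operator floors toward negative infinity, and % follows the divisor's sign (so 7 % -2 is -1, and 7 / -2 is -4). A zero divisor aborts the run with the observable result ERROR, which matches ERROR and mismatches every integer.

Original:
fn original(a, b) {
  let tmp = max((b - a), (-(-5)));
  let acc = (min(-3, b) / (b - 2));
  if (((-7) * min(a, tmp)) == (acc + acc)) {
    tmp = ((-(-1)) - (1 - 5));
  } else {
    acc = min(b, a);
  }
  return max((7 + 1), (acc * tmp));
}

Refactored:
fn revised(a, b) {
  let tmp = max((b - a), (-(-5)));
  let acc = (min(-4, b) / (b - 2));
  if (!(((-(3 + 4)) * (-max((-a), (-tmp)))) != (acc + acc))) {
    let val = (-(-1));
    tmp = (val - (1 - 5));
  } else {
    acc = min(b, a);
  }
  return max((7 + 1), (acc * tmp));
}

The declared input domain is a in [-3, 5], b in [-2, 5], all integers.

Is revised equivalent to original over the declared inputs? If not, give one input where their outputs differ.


The edit looks behavioral (`-3` became `-4`), but over these ranges it never changes the outcome.
Spot check at a=-2, b=0 — original: tmp := 5 | acc := 1 | (((-7) * min(a, tmp)) == (acc + acc)): false | acc := -2 | result 8. revised: tmp := 5 | acc := 2 | (!(((-(3 + 4)) * (-max((-a), (-tmp)))) != (acc + acc))): false | acc := -2 | result 8. Both give 8.
Checked all 72 inputs in the declared domain: the outputs agree on every one.
verdict: equivalent


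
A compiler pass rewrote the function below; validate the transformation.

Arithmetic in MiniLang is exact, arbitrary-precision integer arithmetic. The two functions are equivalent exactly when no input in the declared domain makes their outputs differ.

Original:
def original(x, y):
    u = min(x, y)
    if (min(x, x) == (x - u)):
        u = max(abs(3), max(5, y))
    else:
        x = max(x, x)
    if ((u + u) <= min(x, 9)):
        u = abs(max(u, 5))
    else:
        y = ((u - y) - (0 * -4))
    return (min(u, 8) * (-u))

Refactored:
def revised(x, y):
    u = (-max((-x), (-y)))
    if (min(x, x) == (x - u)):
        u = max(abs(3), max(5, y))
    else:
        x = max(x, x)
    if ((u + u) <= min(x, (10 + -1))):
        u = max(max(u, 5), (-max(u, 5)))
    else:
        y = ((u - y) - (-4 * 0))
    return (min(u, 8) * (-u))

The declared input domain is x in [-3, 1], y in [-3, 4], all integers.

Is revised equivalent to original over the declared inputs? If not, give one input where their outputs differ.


The two versions differ — the changes include min/max/abs usage differs; and constant usage differs; and arithmetic usage differs.
Tracing x=-3, y=-2: original: u := -3 | (min(x, x) == (x - u)): false | x := -3 | ((u + u) <= min(x, 9)): true | u := 5 | result -25 | revised: u := -3 | (min(x, x) == (x - u)): false | x := -3 | ((u + u) <= min(x, (10 + -1))): true | u := 5 | result -25 — matching result -25.
An exhaustive pass over the 40 declared inputs shows identical outputs.
verdict: equivalent


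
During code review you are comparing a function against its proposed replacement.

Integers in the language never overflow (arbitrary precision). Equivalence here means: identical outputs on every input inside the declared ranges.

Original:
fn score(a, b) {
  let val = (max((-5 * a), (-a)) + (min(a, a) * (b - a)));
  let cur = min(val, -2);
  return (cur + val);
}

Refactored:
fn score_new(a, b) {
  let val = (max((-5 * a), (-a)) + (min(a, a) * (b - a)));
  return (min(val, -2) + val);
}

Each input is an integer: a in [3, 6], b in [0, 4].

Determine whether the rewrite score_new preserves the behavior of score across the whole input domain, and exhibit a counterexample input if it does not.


This is a faithful refactor — statement counts differ, local variable names differ, but the computed results match everywhere.
Tracing a=4, b=4: score: val becomes -4; next cur becomes -4; next final value -8 | score_new: val becomes -4; next final value -8 — matching result -8.
Every one of the 20 inputs gives matching results.
verdict: equivalent


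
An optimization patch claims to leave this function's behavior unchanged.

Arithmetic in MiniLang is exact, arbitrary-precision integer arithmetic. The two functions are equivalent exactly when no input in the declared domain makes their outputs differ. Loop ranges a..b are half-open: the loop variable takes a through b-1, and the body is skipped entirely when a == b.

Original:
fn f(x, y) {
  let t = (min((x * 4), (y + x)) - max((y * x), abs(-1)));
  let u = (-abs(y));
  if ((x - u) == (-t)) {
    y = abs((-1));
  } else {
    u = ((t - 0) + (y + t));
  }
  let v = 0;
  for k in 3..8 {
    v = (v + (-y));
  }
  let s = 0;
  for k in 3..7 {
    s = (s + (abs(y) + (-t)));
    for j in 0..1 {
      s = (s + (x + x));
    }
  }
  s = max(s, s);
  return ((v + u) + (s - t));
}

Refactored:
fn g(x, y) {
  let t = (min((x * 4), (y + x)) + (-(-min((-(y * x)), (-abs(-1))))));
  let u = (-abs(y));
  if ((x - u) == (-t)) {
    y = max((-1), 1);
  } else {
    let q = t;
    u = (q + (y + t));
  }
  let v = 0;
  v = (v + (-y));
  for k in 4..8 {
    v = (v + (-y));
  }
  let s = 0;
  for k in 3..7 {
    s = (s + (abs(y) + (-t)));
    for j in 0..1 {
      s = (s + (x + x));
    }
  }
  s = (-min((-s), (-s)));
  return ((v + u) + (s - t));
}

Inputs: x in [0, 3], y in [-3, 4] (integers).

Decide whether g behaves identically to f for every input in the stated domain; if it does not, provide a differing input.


Although min/max/abs usage differs; and arithmetic usage differs; and loop structure differs; and local variable names differ; and constant usage differs; and statement counts differ, 32/32 inputs agree.
verdict: equivalent


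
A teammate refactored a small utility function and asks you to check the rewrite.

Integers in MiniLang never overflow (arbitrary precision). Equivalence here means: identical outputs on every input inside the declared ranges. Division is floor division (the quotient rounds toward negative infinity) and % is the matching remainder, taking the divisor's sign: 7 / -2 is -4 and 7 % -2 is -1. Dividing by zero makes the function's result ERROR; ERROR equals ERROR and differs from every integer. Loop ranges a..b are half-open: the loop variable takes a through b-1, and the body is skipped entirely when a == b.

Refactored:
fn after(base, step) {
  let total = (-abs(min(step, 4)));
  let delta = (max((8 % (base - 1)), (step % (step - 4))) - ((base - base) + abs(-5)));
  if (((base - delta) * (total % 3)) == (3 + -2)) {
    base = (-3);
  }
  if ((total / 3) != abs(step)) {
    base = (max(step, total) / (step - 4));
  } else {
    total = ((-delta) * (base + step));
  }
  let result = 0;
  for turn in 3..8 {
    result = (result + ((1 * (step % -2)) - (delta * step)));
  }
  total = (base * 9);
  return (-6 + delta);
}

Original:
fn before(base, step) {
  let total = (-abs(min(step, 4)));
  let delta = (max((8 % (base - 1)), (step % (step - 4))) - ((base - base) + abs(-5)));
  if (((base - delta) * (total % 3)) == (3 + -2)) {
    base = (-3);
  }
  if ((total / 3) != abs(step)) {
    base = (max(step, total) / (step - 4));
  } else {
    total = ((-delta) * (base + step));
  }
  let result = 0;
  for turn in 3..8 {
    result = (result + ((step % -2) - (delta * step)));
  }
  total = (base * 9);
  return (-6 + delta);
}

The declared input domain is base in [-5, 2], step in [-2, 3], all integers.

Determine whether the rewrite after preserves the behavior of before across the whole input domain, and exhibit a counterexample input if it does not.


Behavior is preserved: although constant usage differs; and arithmetic usage differs, the outputs never diverge.
One worked example (base=1, step=3) — before: total := -3 | divide-by-zero, output ERROR; after: total := -3 | divide-by-zero, output ERROR; agreement on ERROR.
Across all 48 domain points the two functions coincide.
verdict: equivalent


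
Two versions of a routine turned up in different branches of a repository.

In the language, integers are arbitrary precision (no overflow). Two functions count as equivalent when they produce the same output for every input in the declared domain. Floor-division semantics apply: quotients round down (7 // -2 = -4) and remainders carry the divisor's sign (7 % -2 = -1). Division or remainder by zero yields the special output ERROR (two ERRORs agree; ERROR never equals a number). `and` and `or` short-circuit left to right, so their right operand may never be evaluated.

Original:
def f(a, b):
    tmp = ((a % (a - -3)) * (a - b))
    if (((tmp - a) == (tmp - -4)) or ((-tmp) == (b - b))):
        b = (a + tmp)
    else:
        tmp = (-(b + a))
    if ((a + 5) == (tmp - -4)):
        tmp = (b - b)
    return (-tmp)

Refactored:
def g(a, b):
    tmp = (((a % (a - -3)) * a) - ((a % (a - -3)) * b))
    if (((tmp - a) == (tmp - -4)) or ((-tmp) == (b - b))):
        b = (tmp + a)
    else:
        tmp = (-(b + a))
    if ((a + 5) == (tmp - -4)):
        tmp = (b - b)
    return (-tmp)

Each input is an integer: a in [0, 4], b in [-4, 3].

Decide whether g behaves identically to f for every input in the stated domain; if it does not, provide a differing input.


Behavior is preserved: although arithmetic usage differs; also constant usage differs, the outputs never diverge.
Tracing a=2, b=2: f: tmp=0, then (((tmp - a) == (tmp - -4)) or ((-tmp) == (b - b))) is true, then b=2, then ((a + 5) == (tmp - -4)) is false, then returns 0 | g: tmp=0, then (((tmp - a) == (tmp - -4)) or ((-tmp) == (b - b))) is true, then b=2, then ((a + 5) == (tmp - -4)) is false, then returns 0 — matching result 0.
An exhaustive pass over the 40 declared inputs shows identical outputs.
verdict: equivalent


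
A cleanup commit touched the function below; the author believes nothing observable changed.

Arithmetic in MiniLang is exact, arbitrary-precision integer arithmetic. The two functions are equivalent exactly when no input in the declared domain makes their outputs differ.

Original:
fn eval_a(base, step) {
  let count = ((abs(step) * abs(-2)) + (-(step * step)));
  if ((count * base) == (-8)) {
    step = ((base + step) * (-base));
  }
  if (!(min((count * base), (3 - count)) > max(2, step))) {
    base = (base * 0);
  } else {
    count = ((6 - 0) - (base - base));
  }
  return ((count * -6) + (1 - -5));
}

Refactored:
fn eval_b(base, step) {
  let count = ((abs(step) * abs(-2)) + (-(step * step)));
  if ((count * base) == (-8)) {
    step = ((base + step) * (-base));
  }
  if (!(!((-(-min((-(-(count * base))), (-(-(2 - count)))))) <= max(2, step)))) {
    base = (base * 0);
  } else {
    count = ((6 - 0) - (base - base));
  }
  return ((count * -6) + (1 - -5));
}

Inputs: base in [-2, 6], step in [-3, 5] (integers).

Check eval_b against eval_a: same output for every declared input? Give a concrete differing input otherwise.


Although `3` became `2`, no input in the stated domain can expose it; all 81 inputs agree.
verdict: equivalent


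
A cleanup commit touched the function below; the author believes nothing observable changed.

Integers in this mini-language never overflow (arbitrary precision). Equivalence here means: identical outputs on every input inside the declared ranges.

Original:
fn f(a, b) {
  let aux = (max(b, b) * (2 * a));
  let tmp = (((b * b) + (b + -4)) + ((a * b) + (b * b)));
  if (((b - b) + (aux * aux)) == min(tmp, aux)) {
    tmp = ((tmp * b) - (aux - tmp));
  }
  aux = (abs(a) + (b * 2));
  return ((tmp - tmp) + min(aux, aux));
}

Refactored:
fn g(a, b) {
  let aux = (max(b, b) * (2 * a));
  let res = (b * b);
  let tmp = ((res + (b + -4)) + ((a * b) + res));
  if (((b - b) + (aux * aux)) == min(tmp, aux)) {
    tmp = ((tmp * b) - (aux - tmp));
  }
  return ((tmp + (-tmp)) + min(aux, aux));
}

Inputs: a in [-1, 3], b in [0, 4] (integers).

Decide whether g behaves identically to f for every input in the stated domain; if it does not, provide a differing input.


These are not equivalent — on a=-1, b=0 the outputs split (1 vs 0).
f: aux=0, then tmp=-4, then (((b - b) + (aux * aux)) == min(tmp, aux)) is false, then aux=1, then returns 1
g: aux=0, then res=0, then tmp=-4, then (((b - b) + (aux * aux)) == min(tmp, aux)) is false, then returns 0
verdict: not equivalent; witness: a=-1, b=0


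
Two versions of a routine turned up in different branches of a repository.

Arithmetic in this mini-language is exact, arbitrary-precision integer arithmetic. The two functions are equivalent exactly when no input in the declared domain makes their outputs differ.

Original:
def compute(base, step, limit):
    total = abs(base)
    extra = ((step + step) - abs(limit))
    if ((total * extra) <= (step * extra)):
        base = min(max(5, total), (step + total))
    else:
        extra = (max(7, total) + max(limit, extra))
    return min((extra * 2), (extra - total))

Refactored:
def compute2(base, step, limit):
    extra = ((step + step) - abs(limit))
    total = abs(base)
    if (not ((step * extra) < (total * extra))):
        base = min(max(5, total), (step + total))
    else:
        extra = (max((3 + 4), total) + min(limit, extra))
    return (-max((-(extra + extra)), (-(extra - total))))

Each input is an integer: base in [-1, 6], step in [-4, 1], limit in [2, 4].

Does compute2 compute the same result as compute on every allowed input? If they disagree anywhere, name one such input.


On input base=0, step=1, limit=3, compute returns 10 while compute2 returns 6.
verdict: not equivalent; witness: base=0, step=1, limit=3


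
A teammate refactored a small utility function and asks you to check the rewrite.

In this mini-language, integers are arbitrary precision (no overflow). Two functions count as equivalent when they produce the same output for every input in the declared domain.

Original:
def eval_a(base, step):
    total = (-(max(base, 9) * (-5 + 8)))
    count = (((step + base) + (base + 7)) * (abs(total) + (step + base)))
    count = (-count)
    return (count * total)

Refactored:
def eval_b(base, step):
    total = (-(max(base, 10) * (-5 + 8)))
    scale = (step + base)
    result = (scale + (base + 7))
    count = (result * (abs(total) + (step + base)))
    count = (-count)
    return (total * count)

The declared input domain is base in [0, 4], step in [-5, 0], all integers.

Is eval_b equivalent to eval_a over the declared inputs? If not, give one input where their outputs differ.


base=0, step=-5 yields 1188 from eval_a but 1500 from eval_b.
verdict: not equivalent; witness: base=0, step=-5


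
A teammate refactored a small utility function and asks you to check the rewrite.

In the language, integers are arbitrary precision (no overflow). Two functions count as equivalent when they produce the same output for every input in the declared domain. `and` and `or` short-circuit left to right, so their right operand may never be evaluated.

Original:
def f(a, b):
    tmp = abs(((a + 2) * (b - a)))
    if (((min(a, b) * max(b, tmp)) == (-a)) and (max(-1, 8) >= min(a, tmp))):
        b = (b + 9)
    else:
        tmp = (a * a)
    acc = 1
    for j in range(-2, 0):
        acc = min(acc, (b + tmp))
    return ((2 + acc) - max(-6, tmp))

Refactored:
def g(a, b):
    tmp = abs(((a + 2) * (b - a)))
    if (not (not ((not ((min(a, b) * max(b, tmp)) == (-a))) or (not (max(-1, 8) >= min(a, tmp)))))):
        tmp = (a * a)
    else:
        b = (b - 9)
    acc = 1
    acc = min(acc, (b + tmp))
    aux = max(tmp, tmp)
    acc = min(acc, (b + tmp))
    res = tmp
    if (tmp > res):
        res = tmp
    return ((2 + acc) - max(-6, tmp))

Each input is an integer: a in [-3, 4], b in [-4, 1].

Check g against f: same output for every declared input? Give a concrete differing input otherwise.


Consider the input a=0, b=0.
f: tmp becomes 0; next (((min(a, b) * max(b, tmp)) == (-a)) and (max(-1, 8) >= min(a, tmp))) evaluates to true; next b becomes 9; next acc becomes 1; next at j=-2:; next acc becomes 1; next at j=-1:; next acc becomes 1; next final value 3
g: tmp becomes 0; next (not (not ((not ((min(a, b) * max(b, tmp)) == (-a))) or (not (max(-1, 8) >= min(a, tmp)))))) evaluates to false; next b becomes -9; next acc becomes 1; next acc becomes -9; next aux becomes 0; next acc becomes -9; next res becomes 0; next (tmp > res) evaluates to false; next final value -7
3 != -7, so the rewrite changes behavior.
verdict: not equivalent; witness: a=0, b=0


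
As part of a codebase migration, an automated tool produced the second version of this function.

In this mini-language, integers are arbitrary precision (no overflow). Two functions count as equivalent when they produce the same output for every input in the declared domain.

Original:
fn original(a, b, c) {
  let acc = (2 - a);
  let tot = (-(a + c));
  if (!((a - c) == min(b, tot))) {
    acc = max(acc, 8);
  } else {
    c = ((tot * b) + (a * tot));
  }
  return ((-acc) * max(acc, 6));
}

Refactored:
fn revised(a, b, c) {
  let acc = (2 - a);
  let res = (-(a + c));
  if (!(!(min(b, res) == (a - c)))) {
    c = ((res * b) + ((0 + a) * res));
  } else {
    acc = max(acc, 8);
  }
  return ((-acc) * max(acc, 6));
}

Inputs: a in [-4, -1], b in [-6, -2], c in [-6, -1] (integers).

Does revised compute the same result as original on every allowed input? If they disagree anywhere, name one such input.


This is a faithful refactor — boolean connective usage differs; and arithmetic usage differs; and constant usage differs; and local variable names differ, but the computed results match everywhere.
Spot check at a=-4, b=-5, c=-2 — original: acc = 6; tot = 6; (!((a - c) == min(b, tot))) -> true; acc = 8; return -64. revised: acc = 6; res = 6; (!(!(min(b, res) == (a - c)))) -> false; acc = 8; return -64. Both give -64.
Every one of the 120 inputs gives matching results.
verdict: equivalent


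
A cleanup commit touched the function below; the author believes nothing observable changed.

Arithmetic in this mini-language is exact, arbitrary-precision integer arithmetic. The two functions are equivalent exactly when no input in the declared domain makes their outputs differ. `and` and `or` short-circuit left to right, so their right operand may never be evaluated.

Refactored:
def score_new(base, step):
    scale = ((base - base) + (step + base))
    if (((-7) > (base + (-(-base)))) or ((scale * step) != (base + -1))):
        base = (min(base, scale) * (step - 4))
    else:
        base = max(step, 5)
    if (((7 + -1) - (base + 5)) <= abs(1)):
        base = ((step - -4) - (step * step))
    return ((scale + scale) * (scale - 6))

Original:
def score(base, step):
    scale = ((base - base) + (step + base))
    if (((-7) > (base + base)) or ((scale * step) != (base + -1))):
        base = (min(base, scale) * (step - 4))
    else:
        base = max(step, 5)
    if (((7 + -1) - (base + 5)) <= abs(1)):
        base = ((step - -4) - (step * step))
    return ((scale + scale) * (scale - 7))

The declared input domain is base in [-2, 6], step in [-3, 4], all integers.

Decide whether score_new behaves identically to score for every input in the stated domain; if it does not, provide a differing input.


Run the pair on base=-2, step=-3.
score: scale=-5, then (((-7) > (base + base)) or ((scale * step) != (base + -1))) is true, then base=35, then (((7 + -1) - (base + 5)) <= abs(1)) is true, then base=-8, then returns 120
score_new: scale=-5, then (((-7) > (base + (-(-base)))) or ((scale * step) != (base + -1))) is true, then base=35, then (((7 + -1) - (base + 5)) <= abs(1)) is true, then base=-8, then returns 110
120 vs 110 — the two versions disagree here.
verdict: not equivalent; witness: base=-2, step=-3


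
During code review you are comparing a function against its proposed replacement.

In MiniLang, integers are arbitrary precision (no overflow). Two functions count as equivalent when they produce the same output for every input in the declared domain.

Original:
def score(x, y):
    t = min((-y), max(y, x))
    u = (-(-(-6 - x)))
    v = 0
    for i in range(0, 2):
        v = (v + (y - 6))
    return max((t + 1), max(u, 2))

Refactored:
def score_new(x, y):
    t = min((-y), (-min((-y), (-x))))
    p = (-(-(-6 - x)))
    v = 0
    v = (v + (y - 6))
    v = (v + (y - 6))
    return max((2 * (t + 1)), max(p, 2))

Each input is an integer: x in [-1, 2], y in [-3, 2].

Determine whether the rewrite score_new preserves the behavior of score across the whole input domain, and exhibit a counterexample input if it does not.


Input x=1, y=-3: 2 from score versus 4 from score_new.
verdict: not equivalent; witness: x=1, y=-3


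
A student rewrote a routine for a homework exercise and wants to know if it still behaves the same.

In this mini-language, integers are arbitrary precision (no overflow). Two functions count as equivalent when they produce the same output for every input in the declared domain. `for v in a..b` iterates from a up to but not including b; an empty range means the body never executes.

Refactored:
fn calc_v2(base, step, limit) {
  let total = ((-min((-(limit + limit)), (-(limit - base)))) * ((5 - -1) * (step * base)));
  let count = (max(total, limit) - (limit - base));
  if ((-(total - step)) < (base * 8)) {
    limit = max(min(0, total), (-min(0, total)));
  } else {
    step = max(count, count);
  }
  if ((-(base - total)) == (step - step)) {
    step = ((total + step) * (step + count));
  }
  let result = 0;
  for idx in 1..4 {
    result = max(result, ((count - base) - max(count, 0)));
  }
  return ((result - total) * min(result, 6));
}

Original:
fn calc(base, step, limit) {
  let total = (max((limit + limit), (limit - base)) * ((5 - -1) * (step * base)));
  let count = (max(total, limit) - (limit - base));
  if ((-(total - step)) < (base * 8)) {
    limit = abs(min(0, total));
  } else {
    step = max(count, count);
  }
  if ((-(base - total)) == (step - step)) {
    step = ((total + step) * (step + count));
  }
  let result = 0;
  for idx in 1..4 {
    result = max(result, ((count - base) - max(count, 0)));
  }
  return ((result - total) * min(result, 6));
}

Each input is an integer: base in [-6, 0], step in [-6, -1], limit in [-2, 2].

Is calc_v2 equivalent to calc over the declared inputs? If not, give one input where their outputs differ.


Behavior is preserved: although constant usage differs; also min/max/abs usage differs, the outputs never diverge.
One worked example (base=0, step=-1, limit=-1) — calc: total := 0 | count := 1 | ((-(total - step)) < (base * 8)): true | limit := 0 | ((-(base - total)) == (step - step)): true | step := 0 | result := 0 | iter idx=1: | result := 0 | iter idx=2: | result := 0 | iter idx=3: | result := 0 | result 0; calc_v2: total := 0 | count := 1 | ((-(total - step)) < (base * 8)): true | limit := 0 | ((-(base - total)) == (step - step)): true | step := 0 | result := 0 | iter idx=1: | result := 0 | iter idx=2: | result := 0 | iter idx=3: | result := 0 | result 0; agreement on 0.
An exhaustive pass over the 210 declared inputs shows identical outputs.
verdict: equivalent


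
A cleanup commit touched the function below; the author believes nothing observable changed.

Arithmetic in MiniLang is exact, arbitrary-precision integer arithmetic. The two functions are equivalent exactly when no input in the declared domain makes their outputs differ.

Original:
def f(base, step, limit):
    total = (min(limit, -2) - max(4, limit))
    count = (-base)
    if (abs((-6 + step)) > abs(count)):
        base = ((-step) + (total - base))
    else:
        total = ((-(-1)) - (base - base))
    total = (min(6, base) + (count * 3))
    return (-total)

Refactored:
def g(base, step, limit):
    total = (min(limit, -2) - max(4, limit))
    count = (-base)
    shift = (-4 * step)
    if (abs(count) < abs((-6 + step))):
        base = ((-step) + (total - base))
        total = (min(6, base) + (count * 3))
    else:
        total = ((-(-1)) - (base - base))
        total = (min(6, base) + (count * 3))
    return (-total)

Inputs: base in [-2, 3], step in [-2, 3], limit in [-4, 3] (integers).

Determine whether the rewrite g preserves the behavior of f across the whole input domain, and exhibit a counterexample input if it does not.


The two versions differ — the changes include comparison usage differs, and local variable names differ, and statement counts differ, and min/max/abs usage differs, and arithmetic usage differs, and constant usage differs.
As a probe, take base=0, step=-2, limit=2: f runs total becomes -6; next count becomes 0; next (abs((-6 + step)) > abs(count)) evaluates to true; next base becomes -4; next total becomes -4; next final value 4; g runs total becomes -6; next count becomes 0; next shift becomes 8; next (abs(count) < abs((-6 + step))) evaluates to true; next base becomes -4; next total becomes -4; next final value 4; both end at 4.
Sweeping the whole domain (288 inputs) finds no disagreement.
verdict: equivalent


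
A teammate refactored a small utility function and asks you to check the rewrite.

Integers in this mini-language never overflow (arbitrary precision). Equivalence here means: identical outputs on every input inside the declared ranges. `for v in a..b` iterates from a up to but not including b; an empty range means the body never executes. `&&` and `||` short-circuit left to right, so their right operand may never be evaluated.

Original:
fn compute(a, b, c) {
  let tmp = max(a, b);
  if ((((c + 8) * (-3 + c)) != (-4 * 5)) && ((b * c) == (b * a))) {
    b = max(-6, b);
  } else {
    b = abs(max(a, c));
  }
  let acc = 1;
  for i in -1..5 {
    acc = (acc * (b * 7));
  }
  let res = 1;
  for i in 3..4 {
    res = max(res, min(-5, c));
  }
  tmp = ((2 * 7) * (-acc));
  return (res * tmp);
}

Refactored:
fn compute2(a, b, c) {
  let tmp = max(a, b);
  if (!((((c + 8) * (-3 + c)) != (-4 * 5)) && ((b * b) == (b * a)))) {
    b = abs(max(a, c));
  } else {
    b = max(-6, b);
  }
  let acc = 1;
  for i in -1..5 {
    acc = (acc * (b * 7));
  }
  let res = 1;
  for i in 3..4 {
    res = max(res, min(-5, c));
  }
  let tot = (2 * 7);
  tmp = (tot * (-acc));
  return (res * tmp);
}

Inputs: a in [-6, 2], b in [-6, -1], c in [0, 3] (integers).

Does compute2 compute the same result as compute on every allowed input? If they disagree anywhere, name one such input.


Input a=-6, b=-6, c=0: 0 from compute versus -76846444416 from compute2.
verdict: not equivalent; witness: a=-6, b=-6, c=0


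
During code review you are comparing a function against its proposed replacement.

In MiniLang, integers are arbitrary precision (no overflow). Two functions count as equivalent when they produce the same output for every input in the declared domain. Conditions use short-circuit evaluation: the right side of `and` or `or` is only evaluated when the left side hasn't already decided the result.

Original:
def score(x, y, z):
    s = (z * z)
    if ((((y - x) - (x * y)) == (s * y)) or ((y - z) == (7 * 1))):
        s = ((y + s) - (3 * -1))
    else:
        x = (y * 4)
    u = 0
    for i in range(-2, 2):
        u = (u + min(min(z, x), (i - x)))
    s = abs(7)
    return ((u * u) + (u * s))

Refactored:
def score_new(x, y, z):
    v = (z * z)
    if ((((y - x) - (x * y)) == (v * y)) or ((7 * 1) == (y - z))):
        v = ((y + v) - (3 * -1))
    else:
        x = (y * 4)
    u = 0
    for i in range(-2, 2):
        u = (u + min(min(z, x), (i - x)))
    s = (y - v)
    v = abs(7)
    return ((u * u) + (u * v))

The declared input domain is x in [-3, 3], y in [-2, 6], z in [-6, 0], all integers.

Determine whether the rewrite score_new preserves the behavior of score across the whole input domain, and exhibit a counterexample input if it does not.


Equivalent — the differences include statement counts differ; local variable names differ; arithmetic usage differs, yet no declared input distinguishes the two.
One worked example (x=-2, y=-2, z=-5) — score: s := 25 | ((((y - x) - (x * y)) == (s * y)) or ((y - z) == (7 * 1))): false | x := -8 | u := 0 | iter i=-2: | u := -8 | iter i=-1: | u := -16 | iter i=0: | u := -24 | iter i=1: | u := -32 | s := 7 | result 800; score_new: v := 25 | ((((y - x) - (x * y)) == (v * y)) or ((7 * 1) == (y - z))): false | x := -8 | u := 0 | iter i=-2: | u := -8 | iter i=-1: | u := -16 | iter i=0: | u := -24 | iter i=1: | u := -32 | s := -27 | v := 7 | result 800; agreement on 800.
Across all 441 domain points the two functions coincide.
verdict: equivalent


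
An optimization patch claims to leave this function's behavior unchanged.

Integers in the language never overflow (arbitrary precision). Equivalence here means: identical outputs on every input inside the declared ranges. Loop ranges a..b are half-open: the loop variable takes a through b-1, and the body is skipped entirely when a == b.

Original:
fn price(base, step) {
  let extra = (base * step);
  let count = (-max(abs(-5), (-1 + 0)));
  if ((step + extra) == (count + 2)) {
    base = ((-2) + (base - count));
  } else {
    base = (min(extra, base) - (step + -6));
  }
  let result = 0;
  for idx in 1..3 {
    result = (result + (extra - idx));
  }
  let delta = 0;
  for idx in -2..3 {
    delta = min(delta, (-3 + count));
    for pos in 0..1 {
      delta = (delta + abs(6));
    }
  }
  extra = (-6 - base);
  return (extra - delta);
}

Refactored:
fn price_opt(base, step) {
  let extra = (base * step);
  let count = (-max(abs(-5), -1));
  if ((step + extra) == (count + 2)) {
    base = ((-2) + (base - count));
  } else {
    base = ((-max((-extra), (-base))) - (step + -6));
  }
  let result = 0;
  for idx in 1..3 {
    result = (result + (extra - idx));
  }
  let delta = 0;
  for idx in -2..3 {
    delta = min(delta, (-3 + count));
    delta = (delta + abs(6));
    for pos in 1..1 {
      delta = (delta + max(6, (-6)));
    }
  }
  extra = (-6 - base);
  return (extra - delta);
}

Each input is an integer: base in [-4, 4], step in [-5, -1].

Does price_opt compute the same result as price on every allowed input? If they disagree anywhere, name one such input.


The two are interchangeable: min/max/abs usage differs; and statement counts differ; and loop structure differs; and constant usage differs, and every declared input agrees.
As a probe, take base=1, step=-4: price runs extra := -4 | count := -5 | ((step + extra) == (count + 2)): false | base := 6 | result := 0 | iter idx=1: | result := -5 | iter idx=2: | result := -11 | delta := 0 | iter idx=-2: | delta := -8 | iter pos=0: | delta := -2 | iter idx=-1: | delta := -8 | iter pos=0: | delta := -2 | iter idx=0: | delta := -8 | iter pos=0: | delta := -2 | iter idx=1: | delta := -8 | iter pos=0: | delta := -2 | iter idx=2: | delta := -8 | iter pos=0: | delta := -2 | extra := -12 | result -10; price_opt runs extra := -4 | count := -5 | ((step + extra) == (count + 2)): false | base := 6 | result := 0 | iter idx=1: | result := -5 | iter idx=2: | result := -11 | delta := 0 | iter idx=-2: | delta := -8 | delta := -2 | loop over pos: empty range | iter idx=-1: | delta := -8 | delta := -2 | loop over pos: empty range | iter idx=0: | delta := -8 | delta := -2 | loop over pos: empty range | iter idx=1: | delta := -8 | delta := -2 | loop over pos: empty range | iter idx=2: | delta := -8 | delta := -2 | loop over pos: empty range | extra := -12 | result -10; both end at -10.
Every one of the 45 inputs gives matching results.
verdict: equivalent


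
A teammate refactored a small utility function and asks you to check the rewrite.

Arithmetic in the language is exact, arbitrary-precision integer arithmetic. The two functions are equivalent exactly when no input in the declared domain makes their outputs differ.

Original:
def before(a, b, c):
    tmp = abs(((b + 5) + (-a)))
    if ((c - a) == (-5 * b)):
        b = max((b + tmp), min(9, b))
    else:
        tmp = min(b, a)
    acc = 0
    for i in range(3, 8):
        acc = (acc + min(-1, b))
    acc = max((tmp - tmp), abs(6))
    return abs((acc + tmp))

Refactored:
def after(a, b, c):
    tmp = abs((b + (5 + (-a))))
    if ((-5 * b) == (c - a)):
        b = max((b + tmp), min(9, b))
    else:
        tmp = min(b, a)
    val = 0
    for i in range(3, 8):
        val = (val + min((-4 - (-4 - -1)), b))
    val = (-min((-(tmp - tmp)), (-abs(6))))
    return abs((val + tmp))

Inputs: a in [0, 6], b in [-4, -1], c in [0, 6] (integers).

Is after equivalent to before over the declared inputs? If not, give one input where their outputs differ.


Comparing the listings, the differences include: min/max/abs usage differs; also constant usage differs; also arithmetic usage differs; also local variable names differ.
Tracing a=5, b=-3, c=6: before: tmp becomes 3; next ((c - a) == (-5 * b)) evaluates to false; next tmp becomes -3; next acc becomes 0; next at i=3:; next acc becomes -3; next at i=4:; next acc becomes -6; next at i=5:; next acc becomes -9; next at i=6:; next acc becomes -12; next at i=7:; next acc becomes -15; next acc becomes 6; next final value 3 | after: tmp becomes 3; next ((-5 * b) == (c - a)) evaluates to false; next tmp becomes -3; next val becomes 0; next at i=3:; next val becomes -3; next at i=4:; next val becomes -6; next at i=5:; next val becomes -9; next at i=6:; next val becomes -12; next at i=7:; next val becomes -15; next val becomes 6; next final value 3 — matching result 3.
Sweeping the whole domain (196 inputs) finds no disagreement.
verdict: equivalent


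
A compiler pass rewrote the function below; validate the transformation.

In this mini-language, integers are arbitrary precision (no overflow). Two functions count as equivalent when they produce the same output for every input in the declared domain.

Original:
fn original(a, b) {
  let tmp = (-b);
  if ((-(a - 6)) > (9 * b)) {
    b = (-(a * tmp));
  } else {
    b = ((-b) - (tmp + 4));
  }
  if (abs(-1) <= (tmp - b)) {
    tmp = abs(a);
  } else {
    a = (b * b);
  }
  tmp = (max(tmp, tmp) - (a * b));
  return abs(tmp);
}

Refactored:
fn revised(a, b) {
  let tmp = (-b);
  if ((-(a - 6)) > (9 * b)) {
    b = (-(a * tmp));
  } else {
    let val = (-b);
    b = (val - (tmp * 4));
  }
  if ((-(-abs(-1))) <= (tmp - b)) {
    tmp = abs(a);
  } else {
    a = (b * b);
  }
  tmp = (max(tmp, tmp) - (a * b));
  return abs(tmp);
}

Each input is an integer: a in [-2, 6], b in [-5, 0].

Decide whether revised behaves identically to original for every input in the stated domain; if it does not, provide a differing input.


Run the pair on a=6, b=0.
original: tmp = 0; ((-(a - 6)) > (9 * b)) -> false; b = -4; (abs(-1) <= (tmp - b)) -> true; tmp = 6; tmp = 30; return 30
revised: tmp = 0; ((-(a - 6)) > (9 * b)) -> false; val = 0; b = 0; ((-(-abs(-1))) <= (tmp - b)) -> false; a = 0; tmp = 0; return 0
30 against 0: the behavior changed.
verdict: not equivalent; witness: a=6, b=0


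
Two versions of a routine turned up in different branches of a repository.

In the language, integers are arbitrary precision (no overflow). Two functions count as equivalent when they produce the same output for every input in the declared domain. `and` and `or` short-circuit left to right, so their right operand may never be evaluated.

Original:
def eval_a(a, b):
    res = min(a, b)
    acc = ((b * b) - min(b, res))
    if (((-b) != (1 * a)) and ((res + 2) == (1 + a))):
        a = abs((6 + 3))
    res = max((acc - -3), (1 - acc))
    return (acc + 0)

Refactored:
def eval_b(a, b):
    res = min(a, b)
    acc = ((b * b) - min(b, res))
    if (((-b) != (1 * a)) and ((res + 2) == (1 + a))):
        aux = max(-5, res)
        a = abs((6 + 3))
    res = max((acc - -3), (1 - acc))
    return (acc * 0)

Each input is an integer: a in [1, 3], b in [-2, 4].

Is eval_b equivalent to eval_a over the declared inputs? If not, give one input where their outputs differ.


a=1, b=-2 yields 6 from eval_a but 0 from eval_b.
verdict: not equivalent; witness: a=1, b=-2
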